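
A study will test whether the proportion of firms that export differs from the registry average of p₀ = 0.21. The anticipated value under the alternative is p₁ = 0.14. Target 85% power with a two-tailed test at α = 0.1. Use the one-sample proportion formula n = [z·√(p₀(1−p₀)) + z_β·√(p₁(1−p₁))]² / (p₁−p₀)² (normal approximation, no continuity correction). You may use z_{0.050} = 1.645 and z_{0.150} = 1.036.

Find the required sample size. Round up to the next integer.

n = [z_{α/2}·√(p₀q₀) + z_β·√(p₁q₁)]² / (p₁ − p₀)²
  = [1.645·√(0.21·0.79) + 1.036·√(0.14·0.86)]² / (-0.07)²
  = [1.645·0.4073 + 1.036·0.3470]² / 0.0049
  = [1.0295]² / 0.0049
  = 216.30
Round up → n = 217.

n = 217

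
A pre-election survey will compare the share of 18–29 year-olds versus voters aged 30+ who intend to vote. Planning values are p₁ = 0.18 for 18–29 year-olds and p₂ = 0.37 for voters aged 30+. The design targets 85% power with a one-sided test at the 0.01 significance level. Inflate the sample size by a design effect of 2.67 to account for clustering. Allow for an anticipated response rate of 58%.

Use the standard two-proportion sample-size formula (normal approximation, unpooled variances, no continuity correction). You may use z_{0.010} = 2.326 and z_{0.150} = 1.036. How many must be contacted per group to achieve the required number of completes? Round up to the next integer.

n = (z_α + z_β)² · [p₁(1−p₁) + p₂(1−p₂)] / (p₁ − p₂)²
  = (2.326 + 1.036)² · (0.18·0.82 + 0.37·0.63) / (-0.19)²
  = (3.362)² · (0.1476 + 0.2331) / 0.0361
  = 11.3030 · 0.3807 / 0.0361
  = 119.20
Design effect: 2.67 × 119.20 = 318.26.
Adjust for 58% response: 318.26 / 0.58 = 548.72.
Round up → n = 549 per group.

n = 549 per group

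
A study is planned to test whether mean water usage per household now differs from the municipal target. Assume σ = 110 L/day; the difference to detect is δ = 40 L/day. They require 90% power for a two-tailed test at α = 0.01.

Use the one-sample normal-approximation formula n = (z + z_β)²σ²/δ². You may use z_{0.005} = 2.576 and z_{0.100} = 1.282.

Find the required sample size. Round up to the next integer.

n = (z_{α/2} + z_β)² · σ² / δ²
  = (2.576 + 1.282)² · 110² / 40²
  = 14.8842 · 12100 / 1600
  = 112.56
Round up → n = 113.

n = 113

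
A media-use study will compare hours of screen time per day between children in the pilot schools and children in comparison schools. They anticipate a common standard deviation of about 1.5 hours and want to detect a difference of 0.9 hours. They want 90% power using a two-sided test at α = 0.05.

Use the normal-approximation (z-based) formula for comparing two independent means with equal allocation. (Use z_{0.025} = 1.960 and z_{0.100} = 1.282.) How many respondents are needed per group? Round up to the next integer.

n = 59 per group

n = (z_{α/2} + z_β)² · (σ₁² + σ₂²) / δ²
  = (1.960 + 1.282)² · (2·1.5² = 4.5) / 0.9²
  = 10.5106 · 4.5 / 0.81
  = 58.39
Round up → n = 59 per group.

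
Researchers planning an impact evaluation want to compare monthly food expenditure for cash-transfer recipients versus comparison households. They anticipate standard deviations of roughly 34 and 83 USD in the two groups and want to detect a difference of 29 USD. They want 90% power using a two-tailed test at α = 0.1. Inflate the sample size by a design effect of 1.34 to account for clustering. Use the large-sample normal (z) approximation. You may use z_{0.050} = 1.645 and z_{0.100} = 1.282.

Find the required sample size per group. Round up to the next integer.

n = 110 per group

n = (z_{α/2} + z_β)² · (σ₁² + σ₂²) / δ²
  = (1.645 + 1.282)² · (34² + 83² = 8045) / 29²
  = 8.5673 · 8045 / 841
  = 81.96
Design effect: 1.34 × 81.96 = 109.82.
Round up → n = 110 per group.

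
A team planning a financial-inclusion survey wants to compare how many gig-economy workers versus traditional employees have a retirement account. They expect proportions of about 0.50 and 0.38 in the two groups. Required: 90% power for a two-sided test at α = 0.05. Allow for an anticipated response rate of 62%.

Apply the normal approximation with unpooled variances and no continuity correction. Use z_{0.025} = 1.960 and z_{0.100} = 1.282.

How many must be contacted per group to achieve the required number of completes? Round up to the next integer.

n = 572 per group

n = (z_{α/2} + z_β)² · [p₁(1−p₁) + p₂(1−p₂)] / (p₁ − p₂)²
  = (1.960 + 1.282)² · (0.50·0.50 + 0.38·0.62) / (0.12)²
  = (3.242)² · (0.2500 + 0.2356) / 0.0144
  = 10.5106 · 0.4856 / 0.0144
  = 354.44
Adjust for 62% response: 354.44 / 0.62 = 571.68.
Round up → n = 572 per group.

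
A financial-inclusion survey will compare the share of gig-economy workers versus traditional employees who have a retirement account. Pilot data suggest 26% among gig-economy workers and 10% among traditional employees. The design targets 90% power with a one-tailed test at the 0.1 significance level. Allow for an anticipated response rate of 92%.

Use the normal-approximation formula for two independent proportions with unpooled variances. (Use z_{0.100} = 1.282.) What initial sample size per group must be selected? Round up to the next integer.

n = 79 per group

n = (z_α + z_β)² · [p₁(1−p₁) + p₂(1−p₂)] / (p₁ − p₂)²
  = (1.282 + 1.282)² · (0.26·0.74 + 0.10·0.90) / (0.16)²
  = (2.564)² · (0.1924 + 0.0900) / 0.0256
  = 6.5741 · 0.2824 / 0.0256
  = 72.52
Adjust for 92% response: 72.52 / 0.92 = 78.83.
Round up → n = 79 per group.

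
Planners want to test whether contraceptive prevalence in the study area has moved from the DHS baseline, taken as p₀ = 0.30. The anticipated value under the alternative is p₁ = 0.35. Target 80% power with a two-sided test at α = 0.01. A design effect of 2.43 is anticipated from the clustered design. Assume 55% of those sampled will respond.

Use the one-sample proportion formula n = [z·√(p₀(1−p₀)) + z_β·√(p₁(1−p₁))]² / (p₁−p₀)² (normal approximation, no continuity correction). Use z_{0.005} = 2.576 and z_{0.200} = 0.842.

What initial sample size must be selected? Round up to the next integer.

n = 4424

n = [z_{α/2}·√(p₀q₀) + z_β·√(p₁q₁)]² / (p₁ − p₀)²
  = [2.576·√(0.30·0.70) + 0.842·√(0.35·0.65)]² / (0.05)²
  = [2.576·0.4583 + 0.842·0.4770]² / 0.0025
  = [1.5821]² / 0.0025
  = 1001.19
Design effect: 2.43 × 1001.19 = 2432.89.
Adjust for 55% response: 2432.89 / 0.55 = 4423.44.
Round up → n = 4424.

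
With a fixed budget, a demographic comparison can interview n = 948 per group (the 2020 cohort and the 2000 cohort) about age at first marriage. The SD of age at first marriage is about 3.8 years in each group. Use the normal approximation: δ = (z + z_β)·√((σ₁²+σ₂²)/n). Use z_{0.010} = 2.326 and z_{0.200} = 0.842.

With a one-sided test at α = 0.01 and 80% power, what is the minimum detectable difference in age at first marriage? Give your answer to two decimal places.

Minimum detectable difference ≈ 0.55 years

δ = (z_α + z_β) · √((σ₁²+σ₂²)/n)
  = (2.326 + 0.842) · √(28.88/948)
  = 3.168 · √0.03046
  = 3.168 · 0.1745
  = 0.5529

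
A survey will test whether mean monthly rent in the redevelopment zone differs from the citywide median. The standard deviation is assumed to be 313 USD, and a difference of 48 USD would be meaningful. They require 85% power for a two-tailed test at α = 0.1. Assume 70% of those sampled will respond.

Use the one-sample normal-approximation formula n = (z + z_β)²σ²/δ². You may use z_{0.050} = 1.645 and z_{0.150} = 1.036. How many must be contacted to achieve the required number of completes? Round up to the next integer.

n = (z_{α/2} + z_β)² · σ² / δ²
  = (1.645 + 1.036)² · 313² / 48²
  = 7.1878 · 97969 / 2304
  = 305.63
Adjust for 70% response: 305.63 / 0.70 = 436.62.
Round up → n = 437.

n = 437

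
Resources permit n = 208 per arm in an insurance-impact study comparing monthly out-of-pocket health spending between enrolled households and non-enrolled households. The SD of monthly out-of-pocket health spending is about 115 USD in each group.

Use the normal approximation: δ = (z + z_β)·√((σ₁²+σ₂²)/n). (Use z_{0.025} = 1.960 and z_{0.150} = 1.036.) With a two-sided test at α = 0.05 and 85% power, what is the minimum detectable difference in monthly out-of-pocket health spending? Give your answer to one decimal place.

δ = (z_{α/2} + z_β) · √((σ₁²+σ₂²)/n)
  = (1.960 + 1.036) · √(26450/208)
  = 2.996 · √127.1635
  = 2.996 · 11.2767
  = 33.7849

Minimum detectable difference ≈ 33.8 USD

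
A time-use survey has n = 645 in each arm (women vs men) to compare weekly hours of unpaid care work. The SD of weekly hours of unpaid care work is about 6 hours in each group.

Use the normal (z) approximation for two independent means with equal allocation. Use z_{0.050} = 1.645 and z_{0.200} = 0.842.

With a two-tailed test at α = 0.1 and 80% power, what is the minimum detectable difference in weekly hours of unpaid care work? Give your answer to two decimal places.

Minimum detectable difference ≈ 0.83 hours

δ = (z_{α/2} + z_β) · √((σ₁²+σ₂²)/n)
  = (1.645 + 0.842) · √(72/645)
  = 2.487 · √0.11163
  = 2.487 · 0.3341
  = 0.8309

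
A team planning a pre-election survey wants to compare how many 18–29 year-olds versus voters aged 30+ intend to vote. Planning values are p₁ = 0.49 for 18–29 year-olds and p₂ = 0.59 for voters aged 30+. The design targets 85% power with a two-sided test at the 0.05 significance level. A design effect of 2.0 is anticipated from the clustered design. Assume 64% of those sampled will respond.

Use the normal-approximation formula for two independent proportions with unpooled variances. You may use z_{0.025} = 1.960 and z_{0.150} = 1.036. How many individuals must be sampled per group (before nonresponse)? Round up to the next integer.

n = (z_{α/2} + z_β)² · [p₁(1−p₁) + p₂(1−p₂)] / (p₁ − p₂)²
  = (1.960 + 1.036)² · (0.49·0.51 + 0.59·0.41) / (-0.10)²
  = (2.996)² · (0.2499 + 0.2419) / 0.0100
  = 8.9760 · 0.4918 / 0.0100
  = 441.44
Design effect: 2.0 × 441.44 = 882.88.
Adjust for 64% response: 882.88 / 0.64 = 1379.50.
Round up → n = 1380 per group.

n = 1380 per group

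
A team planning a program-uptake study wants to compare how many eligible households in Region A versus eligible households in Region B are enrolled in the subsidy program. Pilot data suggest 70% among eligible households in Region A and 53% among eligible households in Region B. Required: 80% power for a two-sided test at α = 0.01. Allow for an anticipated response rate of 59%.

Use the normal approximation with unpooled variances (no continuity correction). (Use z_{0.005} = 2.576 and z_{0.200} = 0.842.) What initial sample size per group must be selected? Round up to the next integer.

n = 315 per group

n = (z_{α/2} + z_β)² · [p₁(1−p₁) + p₂(1−p₂)] / (p₁ − p₂)²
  = (2.576 + 0.842)² · (0.70·0.30 + 0.53·0.47) / (0.17)²
  = (3.418)² · (0.2100 + 0.2491) / 0.0289
  = 11.6827 · 0.4591 / 0.0289
  = 185.59
Adjust for 59% response: 185.59 / 0.59 = 314.56.
Round up → n = 315 per group.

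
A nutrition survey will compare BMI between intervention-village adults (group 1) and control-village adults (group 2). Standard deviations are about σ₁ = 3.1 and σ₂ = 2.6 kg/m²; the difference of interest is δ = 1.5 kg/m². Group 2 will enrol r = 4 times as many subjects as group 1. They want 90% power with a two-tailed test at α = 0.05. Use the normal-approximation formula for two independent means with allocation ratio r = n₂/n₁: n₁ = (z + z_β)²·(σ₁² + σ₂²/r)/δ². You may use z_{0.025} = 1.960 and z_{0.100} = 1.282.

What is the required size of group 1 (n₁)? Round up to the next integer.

n₁ = (z_{α/2} + z_β)² · (σ₁² + σ₂²/r) / δ²
   = (1.960 + 1.282)² · (3.1² + 2.6²/4) / 1.5²
   = 10.5106 · (9.61 + 1.69) / 2.25
   = 10.5106 · 11.3 / 2.25
   = 52.79
Round up → n₁ = 53; n₂ = r·n₁ = 4 × 53 = 212.

n₁ = 53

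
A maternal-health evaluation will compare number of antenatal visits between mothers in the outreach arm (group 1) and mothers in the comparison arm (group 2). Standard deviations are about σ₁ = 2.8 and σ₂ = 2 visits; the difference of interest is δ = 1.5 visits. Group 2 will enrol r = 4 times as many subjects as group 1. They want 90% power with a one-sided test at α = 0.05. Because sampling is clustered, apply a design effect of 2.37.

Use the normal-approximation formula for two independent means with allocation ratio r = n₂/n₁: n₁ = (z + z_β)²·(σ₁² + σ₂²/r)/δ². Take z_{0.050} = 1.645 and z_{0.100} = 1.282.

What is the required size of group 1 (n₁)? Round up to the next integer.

n₁ = (z_α + z_β)² · (σ₁² + σ₂²/r) / δ²
   = (1.645 + 1.282)² · (2.8² + 2²/4) / 1.5²
   = 8.5673 · (7.84 + 1) / 2.25
   = 8.5673 · 8.84 / 2.25
   = 33.66
Design effect: 2.37 × 33.66 = 79.77.
Round up → n₁ = 80; n₂ = r·n₁ = 4 × 80 = 320.

n₁ = 80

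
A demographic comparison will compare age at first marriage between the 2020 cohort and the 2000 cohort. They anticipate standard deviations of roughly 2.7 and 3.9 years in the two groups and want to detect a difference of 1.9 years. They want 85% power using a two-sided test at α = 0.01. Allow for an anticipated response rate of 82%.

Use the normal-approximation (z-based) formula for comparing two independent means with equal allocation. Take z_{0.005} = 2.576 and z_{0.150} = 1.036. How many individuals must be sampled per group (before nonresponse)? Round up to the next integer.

n = 100 per group

n = (z_{α/2} + z_β)² · (σ₁² + σ₂²) / δ²
  = (2.576 + 1.036)² · (2.7² + 3.9² = 22.5) / 1.9²
  = 13.0465 · 22.5 / 3.61
  = 81.32
Adjust for 82% response: 81.32 / 0.82 = 99.16.
Round up → n = 100 per group.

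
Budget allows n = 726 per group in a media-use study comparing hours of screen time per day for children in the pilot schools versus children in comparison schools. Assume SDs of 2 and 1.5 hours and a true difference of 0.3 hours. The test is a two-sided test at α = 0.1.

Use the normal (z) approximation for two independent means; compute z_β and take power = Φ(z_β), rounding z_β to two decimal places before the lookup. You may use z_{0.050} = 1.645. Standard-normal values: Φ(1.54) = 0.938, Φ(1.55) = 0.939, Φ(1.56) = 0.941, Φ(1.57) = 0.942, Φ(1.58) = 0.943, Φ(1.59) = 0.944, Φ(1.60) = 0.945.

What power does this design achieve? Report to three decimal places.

z_β = δ·√(n/(σ₁²+σ₂²)) − z_{α/2}
    = 0.3 · √(726/6.25) − 1.645
    = 0.3 · 10.77775 − 1.645
    = 3.2333 − 1.645 = 1.5883 → 1.59
Power = Φ(1.59) = 0.944.

Power ≈ 0.944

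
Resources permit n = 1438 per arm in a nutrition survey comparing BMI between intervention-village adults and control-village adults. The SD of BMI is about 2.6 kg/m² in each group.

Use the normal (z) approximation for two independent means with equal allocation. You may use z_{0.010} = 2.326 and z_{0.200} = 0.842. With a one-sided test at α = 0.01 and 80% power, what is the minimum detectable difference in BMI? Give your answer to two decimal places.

δ = (z_α + z_β) · √((σ₁²+σ₂²)/n)
  = (2.326 + 0.842) · √(13.52/1438)
  = 3.168 · √0.0094
  = 3.168 · 0.0970
  = 0.3072

Minimum detectable difference ≈ 0.31 kg/m²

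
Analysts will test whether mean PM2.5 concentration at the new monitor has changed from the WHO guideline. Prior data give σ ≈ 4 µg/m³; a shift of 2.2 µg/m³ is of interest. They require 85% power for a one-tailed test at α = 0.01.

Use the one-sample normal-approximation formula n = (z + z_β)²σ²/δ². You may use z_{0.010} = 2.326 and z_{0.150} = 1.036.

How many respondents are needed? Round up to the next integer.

n = (z_α + z_β)² · σ² / δ²
  = (2.326 + 1.036)² · 4² / 2.2²
  = 11.3030 · 16 / 4.84
  = 37.37
Round up → n = 38.

n = 38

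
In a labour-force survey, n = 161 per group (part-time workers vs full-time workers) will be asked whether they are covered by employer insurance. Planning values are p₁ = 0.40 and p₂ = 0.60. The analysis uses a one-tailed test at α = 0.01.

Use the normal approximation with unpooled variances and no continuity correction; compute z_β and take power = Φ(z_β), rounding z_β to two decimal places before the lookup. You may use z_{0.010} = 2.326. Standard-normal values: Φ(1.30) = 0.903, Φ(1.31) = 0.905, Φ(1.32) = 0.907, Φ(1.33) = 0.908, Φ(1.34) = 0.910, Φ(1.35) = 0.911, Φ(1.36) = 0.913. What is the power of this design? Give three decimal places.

z_β = |p₁−p₂|·√(n/[p₁q₁+p₂q₂]) − z_α
    = 0.20 · √(161/0.4800) − 2.326
    = 0.20 · 18.3144 − 2.326
    = 3.6629 − 2.326 = 1.3369 → 1.34
Power = Φ(1.34) = 0.910.

Power ≈ 0.910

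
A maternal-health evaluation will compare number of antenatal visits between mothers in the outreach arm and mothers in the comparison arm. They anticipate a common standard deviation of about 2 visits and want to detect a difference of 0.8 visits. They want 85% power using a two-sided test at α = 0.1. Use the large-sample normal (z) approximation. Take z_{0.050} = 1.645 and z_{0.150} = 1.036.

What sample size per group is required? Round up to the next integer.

n = 90 per group

n = (z_{α/2} + z_β)² · (σ₁² + σ₂²) / δ²
  = (1.645 + 1.036)² · (2·2² = 8) / 0.8²
  = 7.1878 · 8 / 0.64
  = 89.85
Round up → n = 90 per group.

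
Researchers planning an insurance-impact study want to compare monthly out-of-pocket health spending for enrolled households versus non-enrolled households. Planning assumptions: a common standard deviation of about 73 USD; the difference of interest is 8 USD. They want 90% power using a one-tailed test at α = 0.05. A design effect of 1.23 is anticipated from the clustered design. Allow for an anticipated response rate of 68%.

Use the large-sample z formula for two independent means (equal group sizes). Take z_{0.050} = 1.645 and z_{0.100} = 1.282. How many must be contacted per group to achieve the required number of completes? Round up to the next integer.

n = (z_α + z_β)² · (σ₁² + σ₂²) / δ²
  = (1.645 + 1.282)² · (2·73² = 10658) / 8²
  = 8.5673 · 10658 / 64
  = 1426.73
Design effect: 1.23 × 1426.73 = 1754.88.
Adjust for 68% response: 1754.88 / 0.68 = 2580.70.
Round up → n = 2581 per group.

n = 2581 per group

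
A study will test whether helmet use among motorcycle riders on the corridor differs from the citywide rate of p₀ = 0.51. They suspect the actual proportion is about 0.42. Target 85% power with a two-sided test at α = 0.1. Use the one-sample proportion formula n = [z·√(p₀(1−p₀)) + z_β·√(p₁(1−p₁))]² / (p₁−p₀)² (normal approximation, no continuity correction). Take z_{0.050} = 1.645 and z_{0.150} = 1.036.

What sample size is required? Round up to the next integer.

n = [z_{α/2}·√(p₀q₀) + z_β·√(p₁q₁)]² / (p₁ − p₀)²
  = [1.645·√(0.51·0.49) + 1.036·√(0.42·0.58)]² / (-0.09)²
  = [1.645·0.4999 + 1.036·0.4936]² / 0.0081
  = [1.3337]² / 0.0081
  = 219.59
Round up → n = 220.

n = 220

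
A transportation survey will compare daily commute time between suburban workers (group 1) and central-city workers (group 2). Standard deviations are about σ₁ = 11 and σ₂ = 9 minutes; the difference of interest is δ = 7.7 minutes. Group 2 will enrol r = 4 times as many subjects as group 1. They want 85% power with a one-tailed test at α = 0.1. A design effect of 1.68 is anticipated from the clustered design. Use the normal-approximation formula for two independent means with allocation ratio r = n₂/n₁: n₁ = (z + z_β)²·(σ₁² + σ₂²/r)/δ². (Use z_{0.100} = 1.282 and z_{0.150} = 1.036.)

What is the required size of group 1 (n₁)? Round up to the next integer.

n₁ = 22

n₁ = (z_α + z_β)² · (σ₁² + σ₂²/r) / δ²
   = (1.282 + 1.036)² · (11² + 9²/4) / 7.7²
   = 5.3731 · (121 + 20.25) / 59.29
   = 5.3731 · 141.25 / 59.29
   = 12.80
Design effect: 1.68 × 12.80 = 21.51.
Round up → n₁ = 22; n₂ = r·n₁ = 4 × 22 = 88.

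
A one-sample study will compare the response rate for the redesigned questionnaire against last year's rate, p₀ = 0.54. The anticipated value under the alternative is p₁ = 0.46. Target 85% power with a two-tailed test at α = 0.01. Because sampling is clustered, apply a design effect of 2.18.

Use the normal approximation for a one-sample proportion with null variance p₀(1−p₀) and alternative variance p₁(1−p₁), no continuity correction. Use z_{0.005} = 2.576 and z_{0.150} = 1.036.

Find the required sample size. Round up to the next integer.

n = [z_{α/2}·√(p₀q₀) + z_β·√(p₁q₁)]² / (p₁ − p₀)²
  = [2.576·√(0.54·0.46) + 1.036·√(0.46·0.54)]² / (-0.08)²
  = [2.576·0.4984 + 1.036·0.4984]² / 0.0064
  = [1.8002]² / 0.0064
  = 506.37
Design effect: 2.18 × 506.37 = 1103.88.
Round up → n = 1104.

n = 1104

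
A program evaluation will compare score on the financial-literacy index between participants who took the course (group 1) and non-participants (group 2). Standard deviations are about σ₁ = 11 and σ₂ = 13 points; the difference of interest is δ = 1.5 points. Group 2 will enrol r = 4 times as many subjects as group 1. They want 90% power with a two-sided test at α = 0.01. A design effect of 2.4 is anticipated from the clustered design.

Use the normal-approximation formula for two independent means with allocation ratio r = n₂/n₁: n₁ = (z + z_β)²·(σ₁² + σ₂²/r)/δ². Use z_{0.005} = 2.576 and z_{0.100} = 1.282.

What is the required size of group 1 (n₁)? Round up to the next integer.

n₁ = 2592

n₁ = (z_{α/2} + z_β)² · (σ₁² + σ₂²/r) / δ²
   = (2.576 + 1.282)² · (11² + 13²/4) / 1.5²
   = 14.8842 · (121 + 42.25) / 2.25
   = 14.8842 · 163.25 / 2.25
   = 1079.93
Design effect: 2.4 × 1079.93 = 2591.83.
Round up → n₁ = 2592; n₂ = r·n₁ = 4 × 2592 = 10368.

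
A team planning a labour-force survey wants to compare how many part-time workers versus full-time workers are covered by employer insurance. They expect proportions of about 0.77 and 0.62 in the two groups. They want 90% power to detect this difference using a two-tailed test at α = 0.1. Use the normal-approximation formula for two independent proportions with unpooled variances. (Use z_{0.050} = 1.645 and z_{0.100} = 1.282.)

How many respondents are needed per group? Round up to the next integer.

n = 158 per group

n = (z_{α/2} + z_β)² · [p₁(1−p₁) + p₂(1−p₂)] / (p₁ − p₂)²
  = (1.645 + 1.282)² · (0.77·0.23 + 0.62·0.38) / (0.15)²
  = (2.927)² · (0.1771 + 0.2356) / 0.0225
  = 8.5673 · 0.4127 / 0.0225
  = 157.14
Round up → n = 158 per group.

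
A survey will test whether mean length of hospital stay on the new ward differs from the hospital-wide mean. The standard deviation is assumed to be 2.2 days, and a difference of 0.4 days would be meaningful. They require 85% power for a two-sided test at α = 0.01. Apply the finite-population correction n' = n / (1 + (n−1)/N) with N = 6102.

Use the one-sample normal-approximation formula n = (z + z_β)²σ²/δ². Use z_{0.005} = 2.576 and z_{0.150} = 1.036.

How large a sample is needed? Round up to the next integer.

n = (z_{α/2} + z_β)² · σ² / δ²
  = (2.576 + 1.036)² · 2.2² / 0.4²
  = 13.0465 · 4.84 / 0.16
  = 394.66
Finite-population correction (N = 6102): 394.66 / (1 + (394.66 − 1)/6102) = 370.74.
Round up → n = 371.

n = 371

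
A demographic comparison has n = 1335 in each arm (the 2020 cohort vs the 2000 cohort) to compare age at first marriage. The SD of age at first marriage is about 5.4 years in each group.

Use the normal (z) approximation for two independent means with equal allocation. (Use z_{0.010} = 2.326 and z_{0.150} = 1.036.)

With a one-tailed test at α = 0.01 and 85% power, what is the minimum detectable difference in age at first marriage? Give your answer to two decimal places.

δ = (z_α + z_β) · √((σ₁²+σ₂²)/n)
  = (2.326 + 1.036) · √(58.32/1335)
  = 3.362 · √0.04369
  = 3.362 · 0.2090
  = 0.7027

Minimum detectable difference ≈ 0.70 years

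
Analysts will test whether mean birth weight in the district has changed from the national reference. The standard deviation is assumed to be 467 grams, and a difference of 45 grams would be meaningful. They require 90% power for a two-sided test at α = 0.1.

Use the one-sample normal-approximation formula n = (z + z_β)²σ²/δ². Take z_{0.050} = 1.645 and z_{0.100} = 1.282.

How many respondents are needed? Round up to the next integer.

n = (z_{α/2} + z_β)² · σ² / δ²
  = (1.645 + 1.282)² · 467² / 45²
  = 8.5673 · 218089 / 2025
  = 922.69
Round up → n = 923.

n = 923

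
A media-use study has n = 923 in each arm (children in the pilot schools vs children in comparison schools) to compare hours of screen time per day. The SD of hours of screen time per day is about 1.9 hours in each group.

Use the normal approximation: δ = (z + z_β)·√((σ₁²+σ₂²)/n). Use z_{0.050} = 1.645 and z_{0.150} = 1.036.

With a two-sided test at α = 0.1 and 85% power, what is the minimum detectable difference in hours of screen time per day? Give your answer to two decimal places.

Minimum detectable difference ≈ 0.24 hours

δ = (z_{α/2} + z_β) · √((σ₁²+σ₂²)/n)
  = (1.645 + 1.036) · √(7.22/923)
  = 2.681 · √0.00782
  = 2.681 · 0.0884
  = 0.2371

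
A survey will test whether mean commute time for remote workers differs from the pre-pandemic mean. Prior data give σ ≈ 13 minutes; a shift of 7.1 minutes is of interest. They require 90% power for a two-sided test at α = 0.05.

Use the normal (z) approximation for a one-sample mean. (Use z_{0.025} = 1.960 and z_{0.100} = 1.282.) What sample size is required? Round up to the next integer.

n = (z_{α/2} + z_β)² · σ² / δ²
  = (1.960 + 1.282)² · 13² / 7.1²
  = 10.5106 · 169 / 50.41
  = 35.24
Round up → n = 36.

n = 36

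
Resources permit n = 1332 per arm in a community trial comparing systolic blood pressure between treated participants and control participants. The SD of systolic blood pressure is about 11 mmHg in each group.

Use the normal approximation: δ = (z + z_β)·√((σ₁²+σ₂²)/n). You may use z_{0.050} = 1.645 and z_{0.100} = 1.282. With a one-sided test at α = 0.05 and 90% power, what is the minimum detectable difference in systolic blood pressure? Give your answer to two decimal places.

Minimum detectable difference ≈ 1.25 mmHg

δ = (z_α + z_β) · √((σ₁²+σ₂²)/n)
  = (1.645 + 1.282) · √(242/1332)
  = 2.927 · √0.18168
  = 2.927 · 0.4262
  = 1.2476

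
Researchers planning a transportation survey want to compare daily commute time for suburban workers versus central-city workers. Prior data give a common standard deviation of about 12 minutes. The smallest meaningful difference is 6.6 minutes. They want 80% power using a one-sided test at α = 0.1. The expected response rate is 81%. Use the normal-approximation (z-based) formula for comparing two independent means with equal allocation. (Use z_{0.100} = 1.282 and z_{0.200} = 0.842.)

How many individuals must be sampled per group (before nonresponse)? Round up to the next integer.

n = 37 per group

n = (z_α + z_β)² · (σ₁² + σ₂²) / δ²
  = (1.282 + 0.842)² · (2·12² = 288) / 6.6²
  = 4.5114 · 288 / 43.56
  = 29.83
Adjust for 81% response: 29.83 / 0.81 = 36.82.
Round up → n = 37 per group.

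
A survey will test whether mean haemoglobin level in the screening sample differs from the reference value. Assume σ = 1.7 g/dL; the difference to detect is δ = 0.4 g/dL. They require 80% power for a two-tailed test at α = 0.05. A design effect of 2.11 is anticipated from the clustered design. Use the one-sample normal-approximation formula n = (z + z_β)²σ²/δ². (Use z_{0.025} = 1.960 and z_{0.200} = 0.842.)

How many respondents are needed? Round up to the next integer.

n = 300

n = (z_{α/2} + z_β)² · σ² / δ²
  = (1.960 + 0.842)² · 1.7² / 0.4²
  = 7.8512 · 2.89 / 0.16
  = 141.81
Design effect: 2.11 × 141.81 = 299.22.
Round up → n = 300.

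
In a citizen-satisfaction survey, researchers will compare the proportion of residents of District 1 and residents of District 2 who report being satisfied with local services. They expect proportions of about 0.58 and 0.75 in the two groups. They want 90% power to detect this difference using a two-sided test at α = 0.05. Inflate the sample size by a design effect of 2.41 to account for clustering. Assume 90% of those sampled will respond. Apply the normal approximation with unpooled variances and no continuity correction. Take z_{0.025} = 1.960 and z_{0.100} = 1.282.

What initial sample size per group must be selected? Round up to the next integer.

n = 420 per group

n = (z_{α/2} + z_β)² · [p₁(1−p₁) + p₂(1−p₂)] / (p₁ − p₂)²
  = (1.960 + 1.282)² · (0.58·0.42 + 0.75·0.25) / (-0.17)²
  = (3.242)² · (0.2436 + 0.1875) / 0.0289
  = 10.5106 · 0.4311 / 0.0289
  = 156.79
Design effect: 2.41 × 156.79 = 377.85.
Adjust for 90% response: 377.85 / 0.90 = 419.84.
Round up → n = 420 per group.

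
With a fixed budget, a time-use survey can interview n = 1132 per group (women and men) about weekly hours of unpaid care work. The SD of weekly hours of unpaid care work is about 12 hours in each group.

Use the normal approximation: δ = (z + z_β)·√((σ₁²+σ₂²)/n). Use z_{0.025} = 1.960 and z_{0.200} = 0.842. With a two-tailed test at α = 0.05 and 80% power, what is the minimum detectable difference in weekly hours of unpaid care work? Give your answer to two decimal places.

δ = (z_{α/2} + z_β) · √((σ₁²+σ₂²)/n)
  = (1.960 + 0.842) · √(288/1132)
  = 2.802 · √0.25442
  = 2.802 · 0.5044
  = 1.4133

Minimum detectable difference ≈ 1.41 hours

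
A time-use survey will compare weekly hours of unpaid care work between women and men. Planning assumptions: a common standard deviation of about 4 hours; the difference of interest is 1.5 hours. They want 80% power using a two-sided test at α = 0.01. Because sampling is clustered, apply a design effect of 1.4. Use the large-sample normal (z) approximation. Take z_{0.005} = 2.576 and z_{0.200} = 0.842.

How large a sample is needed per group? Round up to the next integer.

n = (z_{α/2} + z_β)² · (σ₁² + σ₂²) / δ²
  = (2.576 + 0.842)² · (2·4² = 32) / 1.5²
  = 11.6827 · 32 / 2.25
  = 166.15
Design effect: 1.4 × 166.15 = 232.62.
Round up → n = 233 per group.

n = 233 per group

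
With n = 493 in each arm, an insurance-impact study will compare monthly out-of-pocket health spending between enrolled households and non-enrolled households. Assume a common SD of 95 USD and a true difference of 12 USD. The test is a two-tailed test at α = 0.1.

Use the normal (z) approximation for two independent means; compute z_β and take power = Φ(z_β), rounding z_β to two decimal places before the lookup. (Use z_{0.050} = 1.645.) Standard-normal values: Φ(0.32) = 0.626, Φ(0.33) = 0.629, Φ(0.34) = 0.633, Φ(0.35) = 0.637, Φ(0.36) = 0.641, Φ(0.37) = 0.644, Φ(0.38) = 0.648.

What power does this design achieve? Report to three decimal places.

z_β = δ·√(n/(σ₁²+σ₂²)) − z_{α/2}
    = 12 · √(493/18050) − 1.645
    = 12 · 0.16527 − 1.645
    = 1.9832 − 1.645 = 0.3382 → 0.34
Power = Φ(0.34) = 0.633.

Power ≈ 0.633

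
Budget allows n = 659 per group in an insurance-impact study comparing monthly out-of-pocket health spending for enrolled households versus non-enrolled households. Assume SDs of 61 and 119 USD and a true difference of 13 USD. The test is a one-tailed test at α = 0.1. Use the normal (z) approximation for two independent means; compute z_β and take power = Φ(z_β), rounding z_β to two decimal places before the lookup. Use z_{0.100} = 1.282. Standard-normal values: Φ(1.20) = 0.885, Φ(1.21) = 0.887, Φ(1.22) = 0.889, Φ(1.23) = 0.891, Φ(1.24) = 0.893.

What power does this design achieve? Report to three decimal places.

Power ≈ 0.887

z_β = δ·√(n/(σ₁²+σ₂²)) − z_α
    = 13 · √(659/17882) − 1.282
    = 13 · 0.19197 − 1.282
    = 2.4956 − 1.282 = 1.2136 → 1.21
Power = Φ(1.21) = 0.887.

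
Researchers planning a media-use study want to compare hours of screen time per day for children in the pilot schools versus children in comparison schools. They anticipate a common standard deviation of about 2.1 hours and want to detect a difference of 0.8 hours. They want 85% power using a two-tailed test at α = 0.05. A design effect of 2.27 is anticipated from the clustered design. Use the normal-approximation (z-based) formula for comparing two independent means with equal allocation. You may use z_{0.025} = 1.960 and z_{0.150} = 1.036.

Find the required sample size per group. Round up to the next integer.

n = (z_{α/2} + z_β)² · (σ₁² + σ₂²) / δ²
  = (1.960 + 1.036)² · (2·2.1² = 8.82) / 0.8²
  = 8.9760 · 8.82 / 0.64
  = 123.70
Design effect: 2.27 × 123.70 = 280.80.
Round up → n = 281 per group.

n = 281 per group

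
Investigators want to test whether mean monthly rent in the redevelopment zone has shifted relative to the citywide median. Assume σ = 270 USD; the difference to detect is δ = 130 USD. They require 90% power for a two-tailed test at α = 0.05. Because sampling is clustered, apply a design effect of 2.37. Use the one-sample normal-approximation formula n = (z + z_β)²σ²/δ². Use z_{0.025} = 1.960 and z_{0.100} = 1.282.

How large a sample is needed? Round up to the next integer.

n = (z_{α/2} + z_β)² · σ² / δ²
  = (1.960 + 1.282)² · 270² / 130²
  = 10.5106 · 72900 / 16900
  = 45.34
Design effect: 2.37 × 45.34 = 107.45.
Round up → n = 108.

n = 108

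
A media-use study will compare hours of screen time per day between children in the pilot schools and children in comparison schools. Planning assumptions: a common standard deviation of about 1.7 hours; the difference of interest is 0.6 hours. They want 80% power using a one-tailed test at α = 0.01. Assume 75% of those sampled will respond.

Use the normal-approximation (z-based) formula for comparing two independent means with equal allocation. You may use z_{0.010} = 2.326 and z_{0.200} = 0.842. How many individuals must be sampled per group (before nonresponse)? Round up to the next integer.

n = (z_α + z_β)² · (σ₁² + σ₂²) / δ²
  = (2.326 + 0.842)² · (2·1.7² = 5.78) / 0.6²
  = 10.0362 · 5.78 / 0.36
  = 161.14
Adjust for 75% response: 161.14 / 0.75 = 214.85.
Round up → n = 215 per group.

n = 215 per group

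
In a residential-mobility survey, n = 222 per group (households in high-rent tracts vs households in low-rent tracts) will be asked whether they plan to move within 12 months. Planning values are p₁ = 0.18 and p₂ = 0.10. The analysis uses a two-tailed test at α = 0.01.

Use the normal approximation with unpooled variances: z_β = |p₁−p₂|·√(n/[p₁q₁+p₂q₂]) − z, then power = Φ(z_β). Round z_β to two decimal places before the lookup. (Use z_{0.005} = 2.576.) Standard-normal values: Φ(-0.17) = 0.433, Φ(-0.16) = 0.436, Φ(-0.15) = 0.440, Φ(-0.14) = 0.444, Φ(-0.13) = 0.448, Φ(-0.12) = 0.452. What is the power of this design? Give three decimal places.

z_β = |p₁−p₂|·√(n/[p₁q₁+p₂q₂]) − z_{α/2}
    = 0.08 · √(222/0.2376) − 2.576
    = 0.08 · 30.5670 − 2.576
    = 2.4454 − 2.576 = -0.1306 → -0.13
Power = Φ(-0.13) = 0.448.

Power ≈ 0.448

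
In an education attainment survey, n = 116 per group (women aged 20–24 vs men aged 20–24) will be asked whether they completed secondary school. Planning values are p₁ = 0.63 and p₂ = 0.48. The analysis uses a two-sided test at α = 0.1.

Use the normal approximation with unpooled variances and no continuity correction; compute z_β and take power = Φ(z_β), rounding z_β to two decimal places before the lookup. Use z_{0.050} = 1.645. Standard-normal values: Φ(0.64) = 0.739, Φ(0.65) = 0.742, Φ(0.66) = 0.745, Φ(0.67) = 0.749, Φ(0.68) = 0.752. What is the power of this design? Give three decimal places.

Power ≈ 0.752

z_β = |p₁−p₂|·√(n/[p₁q₁+p₂q₂]) − z_{α/2}
    = 0.15 · √(116/0.4827) − 1.645
    = 0.15 · 15.5021 − 1.645
    = 2.3253 − 1.645 = 0.6803 → 0.68
Power = Φ(0.68) = 0.752.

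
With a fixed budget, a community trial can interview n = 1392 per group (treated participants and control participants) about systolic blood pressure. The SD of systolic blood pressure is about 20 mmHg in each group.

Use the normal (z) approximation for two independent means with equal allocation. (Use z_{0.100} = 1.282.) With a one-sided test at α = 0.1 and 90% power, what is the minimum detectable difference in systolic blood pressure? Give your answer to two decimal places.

Minimum detectable difference ≈ 1.94 mmHg

δ = (z_α + z_β) · √((σ₁²+σ₂²)/n)
  = (1.282 + 1.282) · √(800/1392)
  = 2.564 · √0.57471
  = 2.564 · 0.7581
  = 1.9438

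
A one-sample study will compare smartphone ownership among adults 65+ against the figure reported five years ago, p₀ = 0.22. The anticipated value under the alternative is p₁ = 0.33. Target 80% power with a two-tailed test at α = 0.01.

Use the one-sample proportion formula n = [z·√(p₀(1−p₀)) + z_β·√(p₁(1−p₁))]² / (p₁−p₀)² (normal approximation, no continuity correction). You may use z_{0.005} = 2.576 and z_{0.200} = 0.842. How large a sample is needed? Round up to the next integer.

n = [z_{α/2}·√(p₀q₀) + z_β·√(p₁q₁)]² / (p₁ − p₀)²
  = [2.576·√(0.22·0.78) + 0.842·√(0.33·0.67)]² / (0.11)²
  = [2.576·0.4142 + 0.842·0.4702]² / 0.0121
  = [1.4630]² / 0.0121
  = 176.89
Round up → n = 177.

n = 177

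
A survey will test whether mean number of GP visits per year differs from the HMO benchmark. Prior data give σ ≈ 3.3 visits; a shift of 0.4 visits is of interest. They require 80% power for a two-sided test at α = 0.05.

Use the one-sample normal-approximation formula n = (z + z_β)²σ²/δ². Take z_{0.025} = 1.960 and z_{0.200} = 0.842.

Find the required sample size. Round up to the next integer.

n = (z_{α/2} + z_β)² · σ² / δ²
  = (1.960 + 0.842)² · 3.3² / 0.4²
  = 7.8512 · 10.89 / 0.16
  = 534.37
Round up → n = 535.

n = 535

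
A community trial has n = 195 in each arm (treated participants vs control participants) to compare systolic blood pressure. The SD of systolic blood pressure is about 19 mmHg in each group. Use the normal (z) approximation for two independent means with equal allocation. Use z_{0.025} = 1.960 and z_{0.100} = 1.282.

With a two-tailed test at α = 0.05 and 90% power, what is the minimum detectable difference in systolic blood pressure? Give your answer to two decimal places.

δ = (z_{α/2} + z_β) · √((σ₁²+σ₂²)/n)
  = (1.960 + 1.282) · √(722/195)
  = 3.242 · √3.7026
  = 3.242 · 1.9242
  = 6.2383

Minimum detectable difference ≈ 6.24 mmHg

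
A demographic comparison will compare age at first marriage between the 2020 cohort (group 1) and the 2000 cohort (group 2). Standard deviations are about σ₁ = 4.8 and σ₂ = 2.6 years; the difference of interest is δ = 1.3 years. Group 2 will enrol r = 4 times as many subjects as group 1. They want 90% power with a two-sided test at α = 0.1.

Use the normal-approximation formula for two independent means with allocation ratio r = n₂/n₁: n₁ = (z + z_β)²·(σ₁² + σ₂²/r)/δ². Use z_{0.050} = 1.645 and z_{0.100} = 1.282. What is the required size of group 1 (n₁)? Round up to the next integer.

n₁ = (z_{α/2} + z_β)² · (σ₁² + σ₂²/r) / δ²
   = (1.645 + 1.282)² · (4.8² + 2.6²/4) / 1.3²
   = 8.5673 · (23.04 + 1.69) / 1.69
   = 8.5673 · 24.73 / 1.69
   = 125.37
Round up → n₁ = 126; n₂ = r·n₁ = 4 × 126 = 504.

n₁ = 126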